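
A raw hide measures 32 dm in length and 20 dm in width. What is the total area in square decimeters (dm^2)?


Area = length x width
Area = 32 x 20 = 640 dm^2


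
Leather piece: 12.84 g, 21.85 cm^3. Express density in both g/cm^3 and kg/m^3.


Density = 12.84 / 21.85 = 0.588 g/cm^3
Convert: 0.588 x 1000 = 588 kg/m^3


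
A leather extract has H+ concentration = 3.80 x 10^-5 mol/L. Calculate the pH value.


pH = 4.42

pH = -log10[H+]
pH = -log10(3.80 x 10^-5) = 4.42


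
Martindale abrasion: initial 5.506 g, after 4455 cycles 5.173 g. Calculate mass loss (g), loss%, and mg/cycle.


Loss = 5.506 - 5.173 = 0.333 g
Loss% = 0.333 / 5.506 x 100 = 6.05%
Rate = 0.333 / 4455 x 1000 = 0.075 mg/cycle


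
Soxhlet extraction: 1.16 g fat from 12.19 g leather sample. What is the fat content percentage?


Fat content = 1.16 / 12.19 x 100
Fat = 9.5%


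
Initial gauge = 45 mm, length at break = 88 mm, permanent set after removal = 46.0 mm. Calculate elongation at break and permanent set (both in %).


Elongation at break = 95.6%
Permanent set = 2.2%

Elongation at break = (88 - 45) / 45 x 100 = 95.6%
Permanent set = (46.0 - 45) / 45 x 100 = 2.2%


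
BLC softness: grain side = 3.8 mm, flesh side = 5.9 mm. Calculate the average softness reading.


4.85 mm

Average = (3.8 + 5.9) / 2
Average = 4.85 mm


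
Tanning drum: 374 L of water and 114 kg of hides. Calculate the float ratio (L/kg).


Float ratio = water / hide weight
Ratio = 374 / 114 = 3.3


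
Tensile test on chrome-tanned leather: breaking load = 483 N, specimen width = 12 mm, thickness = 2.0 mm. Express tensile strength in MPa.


Cross-section = 12 x 2.0 = 24.0 mm^2
TS = 483 / 24.0 = 20.13 MPa
(1 N/mm^2 = 1 MPa)


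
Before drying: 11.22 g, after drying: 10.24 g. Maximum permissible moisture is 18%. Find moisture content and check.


Moisture content = 8.7%
Acceptable: Yes


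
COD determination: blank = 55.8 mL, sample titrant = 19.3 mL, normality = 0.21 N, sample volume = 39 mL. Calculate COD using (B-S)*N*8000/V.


1572.3 mg/L

COD = (55.8 - 19.3) x 0.21 x 8000 / 39
COD = 36.5 x 0.21 x 8000 / 39
COD = 1572.3 mg/L


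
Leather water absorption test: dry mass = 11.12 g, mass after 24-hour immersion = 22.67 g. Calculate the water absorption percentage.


Water absorbed = 22.67 - 11.12 = 11.55 g
WA% = 11.55 / 11.12 x 100 = 103.9%


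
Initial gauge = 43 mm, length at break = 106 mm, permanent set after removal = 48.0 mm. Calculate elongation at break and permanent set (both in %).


Elongation at break = (106 - 43) / 43 x 100 = 146.5%
Permanent set = (48.0 - 43) / 43 x 100 = 11.6%


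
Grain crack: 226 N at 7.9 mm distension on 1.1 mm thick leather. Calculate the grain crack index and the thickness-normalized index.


Crack index = 28.6 N/mm
Normalized index = 26.0 N/mm per mm

Crack index = 226 / 7.9 = 28.6 N/mm
Normalized = 28.6 / 1.1 = 26.0 N/mm per mm


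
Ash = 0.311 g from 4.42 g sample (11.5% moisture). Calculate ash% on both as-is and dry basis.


As-is ash = 7.04%
Dry-basis ash = 7.95%


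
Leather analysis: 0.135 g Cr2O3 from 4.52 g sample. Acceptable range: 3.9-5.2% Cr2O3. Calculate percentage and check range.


Cr2O3% = 0.135 / 4.52 x 100 = 2.99%
Acceptable range: 3.9 to 5.2%
Within range: No


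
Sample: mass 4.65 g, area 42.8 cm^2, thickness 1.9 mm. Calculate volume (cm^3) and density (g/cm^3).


Thickness in cm = 1.9 / 10 = 0.19 cm
Volume = 42.8 x 0.19 = 8.132 cm^3
Density = 4.65 / 8.132 = 0.572 g/cm^3


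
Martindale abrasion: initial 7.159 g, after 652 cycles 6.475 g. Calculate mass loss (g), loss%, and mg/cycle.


Loss = 7.159 - 6.475 = 0.684 g
Loss% = 0.684 / 7.159 x 100 = 9.55%
Rate = 0.684 / 652 x 1000 = 1.049 mg/cycle


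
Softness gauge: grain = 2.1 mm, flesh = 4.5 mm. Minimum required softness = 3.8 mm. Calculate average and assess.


Average = (2.1 + 4.5) / 2 = 3.30 mm
Minimum = 3.8 mm
Meets requirement: No


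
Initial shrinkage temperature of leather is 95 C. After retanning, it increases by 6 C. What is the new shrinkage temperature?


New Ts = 95 + 6 = 101 C


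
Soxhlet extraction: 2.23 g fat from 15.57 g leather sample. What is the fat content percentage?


Fat content = 2.23 / 15.57 x 100
Fat = 14.3%


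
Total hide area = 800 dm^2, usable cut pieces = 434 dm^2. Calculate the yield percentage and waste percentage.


Yield = 434 / 800 x 100 = 54.3%
Waste = 800 - 434 = 366 dm^2
Waste% = 100 - 54.3 = 45.7%


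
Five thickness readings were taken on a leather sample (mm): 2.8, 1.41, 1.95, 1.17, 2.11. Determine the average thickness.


1.89 mm

Sum = 2.8 + 1.41 + 1.95 + 1.17 + 2.11 = 9.44
Average = 9.44 / 5 = 1.89 mm


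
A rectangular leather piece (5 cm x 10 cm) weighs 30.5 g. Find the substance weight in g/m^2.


Area = 5 x 10 = 50 cm^2
SW = 30.5 / 50 x 10000 = 6100.0 g/m^2


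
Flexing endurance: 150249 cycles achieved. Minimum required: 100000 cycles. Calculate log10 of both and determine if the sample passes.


log10(150249) = 5.18
log10(100000) = 5.00
Passes: Yes


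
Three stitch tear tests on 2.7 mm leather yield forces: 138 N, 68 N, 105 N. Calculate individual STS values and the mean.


STS1 = 51.1 N/mm
STS2 = 25.2 N/mm
STS3 = 38.9 N/mm
Mean = 38.4 N/mm

STS1 = 138 / 2.7 = 51.1 N/mm
STS2 = 68 / 2.7 = 25.2 N/mm
STS3 = 105 / 2.7 = 38.9 N/mm
Mean = (51.1 + 25.2 + 38.9) / 3 = 38.4 N/mm


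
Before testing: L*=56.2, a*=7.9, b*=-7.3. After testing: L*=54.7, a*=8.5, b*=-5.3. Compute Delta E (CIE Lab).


dL = 54.7 - 56.2 = -1.5
da = 8.5 - 7.9 = 0.6
db = -5.3 - (-7.3) = 2.0
dE = sqrt((-1.5)^2 + (0.6)^2 + (2.0)^2) = 2.57


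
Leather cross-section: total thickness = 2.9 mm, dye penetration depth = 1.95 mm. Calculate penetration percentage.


Penetration% = 1.95 / 2.9 x 100
Penetration = 67.2%


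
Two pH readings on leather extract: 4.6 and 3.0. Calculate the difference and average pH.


Difference = 1.6
Average pH = 3.80


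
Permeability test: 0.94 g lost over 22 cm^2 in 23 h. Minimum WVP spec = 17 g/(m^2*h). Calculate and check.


WVP = 18.58 g/(m^2*h)
Meets specification: Yes

WVP = 0.94 / (22 x 23) x 10000 = 18.58 g/(m^2*h)
Minimum: 17 g/(m^2*h)
Meets spec: Yes


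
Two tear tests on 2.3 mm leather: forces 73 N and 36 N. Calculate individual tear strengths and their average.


Tear 1 = 73 / 2.3 = 31.7 N/mm
Tear 2 = 36 / 2.3 = 15.7 N/mm
Average = (31.7 + 15.7) / 2 = 23.7 N/mm


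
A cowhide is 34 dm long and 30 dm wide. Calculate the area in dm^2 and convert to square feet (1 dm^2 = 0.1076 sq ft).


1020 dm^2
109.75 sq ft

Area = 34 x 30 = 1020 dm^2
Conversion: 1020 x 0.1076 = 109.75 sq ft


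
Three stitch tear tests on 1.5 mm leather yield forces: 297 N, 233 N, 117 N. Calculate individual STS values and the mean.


STS1 = 198.0 N/mm
STS2 = 155.3 N/mm
STS3 = 78.0 N/mm
Mean = 143.8 N/mm

STS1 = 297 / 1.5 = 198.0 N/mm
STS2 = 233 / 1.5 = 155.3 N/mm
STS3 = 117 / 1.5 = 78.0 N/mm
Mean = (198.0 + 155.3 + 78.0) / 3 = 143.8 N/mm


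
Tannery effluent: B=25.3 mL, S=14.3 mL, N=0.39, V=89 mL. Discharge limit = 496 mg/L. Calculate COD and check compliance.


COD = (25.3 - 14.3) x 0.39 x 8000 / 89 = 385.6 mg/L
Limit: 496 mg/L
Compliant: Yes


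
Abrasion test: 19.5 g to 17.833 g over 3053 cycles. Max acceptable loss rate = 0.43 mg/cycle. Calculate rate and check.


Loss = 19.5 - 17.833 = 1.667 g
Rate = 1.667 g / 3053 cycles x 1000 = 0.546 mg/cycle
Max = 0.43 mg/cycle
Passes: No


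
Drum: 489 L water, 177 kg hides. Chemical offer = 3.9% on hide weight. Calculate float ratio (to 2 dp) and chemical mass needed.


Float ratio = 2.76
Chemical needed = 6.903 kg

Float ratio = 489 / 177 = 2.76
Chemical = 177 x 3.9 / 100 = 6.903 kg


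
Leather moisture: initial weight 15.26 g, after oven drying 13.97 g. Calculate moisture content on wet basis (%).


8.5%

Moisture = 15.26 - 13.97 = 1.29 g
MC = 1.29 / 15.26 x 100 = 8.5%


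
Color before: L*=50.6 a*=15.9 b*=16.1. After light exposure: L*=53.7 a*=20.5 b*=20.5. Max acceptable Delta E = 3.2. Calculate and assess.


dL = 3.1, da = 4.6, db = 4.4
dE = sqrt((3.1)^2 + (4.6)^2 + (4.4)^2) = 7.08
Max = 3.2
Passes: No


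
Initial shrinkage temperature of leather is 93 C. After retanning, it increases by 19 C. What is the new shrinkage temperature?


112 C

New Ts = 93 + 19 = 112 C


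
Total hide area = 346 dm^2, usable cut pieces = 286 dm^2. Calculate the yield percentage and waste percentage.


Yield = 286 / 346 x 100 = 82.7%
Waste = 346 - 286 = 60 dm^2
Waste% = 100 - 82.7 = 17.3%


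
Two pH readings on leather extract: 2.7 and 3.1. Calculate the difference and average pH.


Difference = |2.7 - 3.1| = 0.4
Average = (2.7 + 3.1) / 2 = 2.90


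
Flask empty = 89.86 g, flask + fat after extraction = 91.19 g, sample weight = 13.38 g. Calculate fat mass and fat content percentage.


Fat mass = 91.19 - 89.86 = 1.33 g
Fat% = 1.33 / 13.38 x 100 = 9.9%


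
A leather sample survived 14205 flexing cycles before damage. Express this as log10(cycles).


log10(14205) = 4.15


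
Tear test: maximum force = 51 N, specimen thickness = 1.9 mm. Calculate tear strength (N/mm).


Tear strength = force / thickness
Tear = 51 / 1.9 = 26.8 N/mm


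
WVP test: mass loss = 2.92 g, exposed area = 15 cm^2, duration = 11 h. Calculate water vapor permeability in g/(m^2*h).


176.97 g/(m^2*h)


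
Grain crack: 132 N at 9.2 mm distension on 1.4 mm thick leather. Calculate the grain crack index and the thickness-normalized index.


Crack index = 132 / 9.2 = 14.3 N/mm
Normalized = 14.3 / 1.4 = 10.2 N/mm per mm


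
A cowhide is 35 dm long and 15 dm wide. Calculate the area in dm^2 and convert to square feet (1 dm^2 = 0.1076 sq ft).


Area = 35 x 15 = 525 dm^2
Conversion: 525 x 0.1076 = 56.49 sq ft


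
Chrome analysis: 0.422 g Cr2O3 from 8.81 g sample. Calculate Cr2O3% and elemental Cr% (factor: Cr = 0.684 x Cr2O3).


Cr2O3% = 0.422 / 8.81 x 100 = 4.79%
Cr% = 4.79 x 0.684 = 3.28%


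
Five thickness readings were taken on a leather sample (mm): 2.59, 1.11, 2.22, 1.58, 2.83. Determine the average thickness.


2.07 mm

Sum = 2.59 + 1.11 + 2.22 + 1.58 + 2.83 = 10.33
Average = 10.33 / 5 = 2.07 mm


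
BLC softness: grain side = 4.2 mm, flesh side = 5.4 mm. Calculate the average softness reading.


4.80 mm


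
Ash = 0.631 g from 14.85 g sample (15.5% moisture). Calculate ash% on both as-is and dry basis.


As-is ash = 4.25%
Dry-basis ash = 5.03%


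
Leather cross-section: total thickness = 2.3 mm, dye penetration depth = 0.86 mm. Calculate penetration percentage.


Penetration% = 0.86 / 2.3 x 100
Penetration = 37.4%


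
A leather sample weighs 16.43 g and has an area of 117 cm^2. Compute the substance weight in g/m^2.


Substance weight = mass / area x 10000
SW = 16.43 / 117 x 10000
SW = 1404.3 g/m^2


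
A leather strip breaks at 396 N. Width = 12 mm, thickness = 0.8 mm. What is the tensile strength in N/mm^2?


Cross-sectional area = 12 x 0.8 = 9.6 mm^2
Tensile strength = 396 / 9.6 = 41.25 N/mm^2


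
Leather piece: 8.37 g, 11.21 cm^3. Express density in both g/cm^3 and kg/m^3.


0.747 g/cm^3
747 kg/m^3

Density = 8.37 / 11.21 = 0.747 g/cm^3
Convert: 0.747 x 1000 = 747 kg/m^3


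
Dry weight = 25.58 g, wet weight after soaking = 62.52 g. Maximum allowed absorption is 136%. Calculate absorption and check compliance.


WA = (62.52 - 25.58) / 25.58 x 100 = 144.4%
Maximum allowed: 136%
Compliant: No


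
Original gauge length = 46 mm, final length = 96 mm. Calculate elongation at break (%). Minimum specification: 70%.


Extension = 96 - 46 = 50 mm
Elongation = 50 / 46 x 100 = 108.7%
Minimum required: 70%
Meets specification: Yes


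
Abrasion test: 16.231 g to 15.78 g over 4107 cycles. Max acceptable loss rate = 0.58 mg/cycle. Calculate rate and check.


Rate = 0.110 mg/cycle
Passes: Yes


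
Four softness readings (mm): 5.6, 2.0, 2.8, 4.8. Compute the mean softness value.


3.80 mm

Sum = 5.6 + 2.0 + 2.8 + 4.8
Mean = 15.2 / 4 = 3.80 mm


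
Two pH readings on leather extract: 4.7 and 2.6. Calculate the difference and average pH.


Difference = 2.1
Average pH = 3.65

Difference = |4.7 - 2.6| = 2.1
Average = (4.7 + 2.6) / 2 = 3.65


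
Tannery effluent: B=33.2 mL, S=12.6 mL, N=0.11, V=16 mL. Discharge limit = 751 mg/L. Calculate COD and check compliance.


COD = 1133.0 mg/L
Compliant: No

COD = (33.2 - 12.6) x 0.11 x 8000 / 16 = 1133.0 mg/L
Limit: 751 mg/L
Compliant: No


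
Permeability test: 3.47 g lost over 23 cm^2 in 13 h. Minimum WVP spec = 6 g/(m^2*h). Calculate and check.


WVP = 116.05 g/(m^2*h)
Meets specification: Yes

WVP = 3.47 / (23 x 13) x 10000 = 116.05 g/(m^2*h)
Minimum: 6 g/(m^2*h)
Meets spec: Yes


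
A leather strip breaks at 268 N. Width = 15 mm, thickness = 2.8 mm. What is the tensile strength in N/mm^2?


Cross-sectional area = 15 x 2.8 = 42.0 mm^2
Tensile strength = 268 / 42.0 = 6.38 N/mm^2


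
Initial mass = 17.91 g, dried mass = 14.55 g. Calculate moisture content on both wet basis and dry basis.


Wet basis = 18.8%
Dry basis = 23.1%

Moisture lost = 17.91 - 14.55 = 3.36 g
Wet basis MC = 3.36 / 17.91 x 100 = 18.8%
Dry basis MC = 3.36 / 14.55 x 100 = 23.1%


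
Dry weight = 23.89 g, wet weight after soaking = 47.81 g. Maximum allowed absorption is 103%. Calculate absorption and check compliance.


Absorption = 100.1%
Compliant: Yes

WA = (47.81 - 23.89) / 23.89 x 100 = 100.1%
Maximum allowed: 103%
Compliant: Yes


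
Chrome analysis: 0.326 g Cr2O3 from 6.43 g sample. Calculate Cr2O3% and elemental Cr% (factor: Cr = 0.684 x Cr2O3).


Cr2O3 = 5.07%
Cr = 3.47%


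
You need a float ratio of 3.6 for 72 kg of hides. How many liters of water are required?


Water = hide weight x target ratio
Water = 72 x 3.6 = 259.2 L


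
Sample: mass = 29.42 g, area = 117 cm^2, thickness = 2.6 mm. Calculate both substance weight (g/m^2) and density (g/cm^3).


SW = 29.42 / 117 x 10000 = 2514.5 g/m^2
Volume = 117 x 2.6 / 10 = 30.42 cm^3
Density = 29.42 / 30.42 = 0.967 g/cm^3


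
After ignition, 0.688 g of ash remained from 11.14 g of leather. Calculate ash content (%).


6.18%

Ash% = 0.688 / 11.14 x 100
Ash% = 6.18%


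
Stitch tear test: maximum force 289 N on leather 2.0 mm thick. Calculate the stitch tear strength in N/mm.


144.5 N/mm

Stitch tear strength = force / thickness
STS = 289 / 2.0 = 144.5 N/mm


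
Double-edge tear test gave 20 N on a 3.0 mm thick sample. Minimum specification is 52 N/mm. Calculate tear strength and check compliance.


Tear strength = 6.7 N/mm
Compliant: No

Tear strength = 20 / 3.0 = 6.7 N/mm
Required minimum = 52 N/mm
Compliant: No


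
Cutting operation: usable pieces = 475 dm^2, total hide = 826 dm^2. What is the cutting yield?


57.5%

Yield = usable / total x 100
Yield = 475 / 826 x 100 = 57.5%


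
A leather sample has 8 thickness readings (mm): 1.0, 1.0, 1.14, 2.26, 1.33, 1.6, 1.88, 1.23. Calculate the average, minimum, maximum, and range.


Average = 1.43 mm
Min = 1.0 mm
Max = 2.26 mm
Range = 1.26 mm

Sum = 11.44
Average = 11.44 / 8 = 1.43 mm
Minimum = 1.0 mm
Maximum = 2.26 mm
Range = 2.26 - 1.0 = 1.26 mm


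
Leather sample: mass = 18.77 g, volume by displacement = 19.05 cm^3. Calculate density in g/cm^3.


Density = mass / volume
Density = 18.77 / 19.05 = 0.985 g/cm^3


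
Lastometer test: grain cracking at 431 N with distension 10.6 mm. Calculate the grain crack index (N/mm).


Grain crack index = force / distension
Index = 431 / 10.6 = 40.7 N/mm


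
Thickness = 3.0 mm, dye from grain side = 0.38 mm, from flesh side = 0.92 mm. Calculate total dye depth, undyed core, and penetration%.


Total dyed = 1.30 mm
Undyed core = 1.70 mm
Penetration = 43.3%


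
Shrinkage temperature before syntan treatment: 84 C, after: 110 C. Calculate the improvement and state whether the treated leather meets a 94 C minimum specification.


Improvement = 110 - 84 = 26 C
Spec check: 110 C >= 94 C? Yes


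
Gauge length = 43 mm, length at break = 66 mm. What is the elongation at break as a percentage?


Extension = 66 - 43 = 23 mm
Elongation = 23 / 43 x 100 = 53.5%


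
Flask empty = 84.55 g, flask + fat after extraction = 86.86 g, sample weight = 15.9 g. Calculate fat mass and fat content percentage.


Fat mass = 2.31 g
Fat content = 14.5%


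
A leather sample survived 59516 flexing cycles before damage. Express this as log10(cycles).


log10(59516) = 4.77


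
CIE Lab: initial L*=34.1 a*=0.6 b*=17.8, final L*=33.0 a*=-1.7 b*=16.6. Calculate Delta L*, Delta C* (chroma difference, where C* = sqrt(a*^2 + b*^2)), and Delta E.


Delta L* = -1.1
Delta C* = -1.12
Delta E = 2.82


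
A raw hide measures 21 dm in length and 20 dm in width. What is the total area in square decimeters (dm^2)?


420 dm^2


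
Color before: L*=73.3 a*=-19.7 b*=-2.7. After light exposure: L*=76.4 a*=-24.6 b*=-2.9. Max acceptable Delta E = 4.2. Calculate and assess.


Delta E = 5.80
Passes: No

dL = 3.1, da = -4.9, db = -0.2
dE = sqrt((3.1)^2 + (-4.9)^2 + (-0.2)^2) = 5.80
Max = 4.2
Passes: No


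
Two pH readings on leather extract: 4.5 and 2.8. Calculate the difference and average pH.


Difference = 1.7
Average pH = 3.65


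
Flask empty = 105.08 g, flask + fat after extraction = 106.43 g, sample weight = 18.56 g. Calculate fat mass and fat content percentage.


Fat mass = 1.35 g
Fat content = 7.3%


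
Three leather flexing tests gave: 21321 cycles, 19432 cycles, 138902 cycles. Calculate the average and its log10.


Average = 59885 cycles
log10 = 4.78

Average = (21321 + 19432 + 138902) / 3 = 59885 cycles
log10(59885) = 4.78


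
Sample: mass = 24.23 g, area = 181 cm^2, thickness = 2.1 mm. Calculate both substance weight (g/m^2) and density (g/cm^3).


SW = 24.23 / 181 x 10000 = 1338.7 g/m^2
Volume = 181 x 2.1 / 10 = 38.01 cm^3
Density = 24.23 / 38.01 = 0.637 g/cm^3


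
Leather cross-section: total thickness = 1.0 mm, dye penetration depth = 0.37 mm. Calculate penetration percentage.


37.0%


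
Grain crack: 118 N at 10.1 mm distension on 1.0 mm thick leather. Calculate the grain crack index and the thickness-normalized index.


Crack index = 11.7 N/mm
Normalized index = 11.7 N/mm per mm

Crack index = 118 / 10.1 = 11.7 N/mm
Normalized = 11.7 / 1.0 = 11.7 N/mm per mm


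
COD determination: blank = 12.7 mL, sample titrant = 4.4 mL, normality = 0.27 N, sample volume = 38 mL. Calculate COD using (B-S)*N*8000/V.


COD = (12.7 - 4.4) x 0.27 x 8000 / 38
COD = 8.3 x 0.27 x 8000 / 38
COD = 471.8 mg/L


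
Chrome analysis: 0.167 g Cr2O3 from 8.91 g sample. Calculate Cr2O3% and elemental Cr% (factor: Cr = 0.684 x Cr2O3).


Cr2O3 = 1.87%
Cr = 1.28%


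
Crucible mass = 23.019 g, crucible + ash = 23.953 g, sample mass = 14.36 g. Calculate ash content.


Ash mass = 0.934 g
Ash content = 6.50%

Ash mass = 23.953 - 23.019 = 0.934 g
Ash% = 0.934 / 14.36 x 100 = 6.50%


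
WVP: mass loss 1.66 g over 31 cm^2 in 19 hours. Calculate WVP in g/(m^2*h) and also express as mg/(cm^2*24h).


WVP = 28.18 g/(m^2*h)
Daily rate = 67.64 mg/(cm^2*24h)


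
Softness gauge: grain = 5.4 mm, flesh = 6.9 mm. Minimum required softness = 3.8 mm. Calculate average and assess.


Average softness = 6.15 mm
Meets requirement: Yes

Average = (5.4 + 6.9) / 2 = 6.15 mm
Minimum = 3.8 mm
Meets requirement: Yes


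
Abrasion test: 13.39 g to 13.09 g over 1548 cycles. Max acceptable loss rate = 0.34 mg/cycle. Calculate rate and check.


Rate = 0.194 mg/cycle
Passes: Yes


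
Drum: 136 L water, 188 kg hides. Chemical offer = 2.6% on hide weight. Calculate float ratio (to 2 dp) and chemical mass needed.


Float ratio = 136 / 188 = 0.72
Chemical = 188 x 2.6 / 100 = 4.888 kg


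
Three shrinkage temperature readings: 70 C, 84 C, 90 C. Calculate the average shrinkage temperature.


Average = (70 + 84 + 90) / 3
Average = 244 / 3 = 81.3 C


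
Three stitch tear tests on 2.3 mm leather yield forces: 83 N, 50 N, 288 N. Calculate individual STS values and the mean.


STS1 = 36.1 N/mm
STS2 = 21.7 N/mm
STS3 = 125.2 N/mm
Mean = 61.0 N/mm

STS1 = 83 / 2.3 = 36.1 N/mm
STS2 = 50 / 2.3 = 21.7 N/mm
STS3 = 288 / 2.3 = 125.2 N/mm
Mean = (36.1 + 21.7 + 125.2) / 3 = 61.0 N/mm


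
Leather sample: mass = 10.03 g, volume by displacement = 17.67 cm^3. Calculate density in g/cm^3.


0.568 g/cm^3

Density = mass / volume
Density = 10.03 / 17.67 = 0.568 g/cm^3


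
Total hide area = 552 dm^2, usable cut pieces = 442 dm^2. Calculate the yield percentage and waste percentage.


Yield = 442 / 552 x 100 = 80.1%
Waste = 552 - 442 = 110 dm^2
Waste% = 100 - 80.1 = 19.9%


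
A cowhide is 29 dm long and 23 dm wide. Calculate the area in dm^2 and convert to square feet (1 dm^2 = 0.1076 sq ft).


Area = 29 x 23 = 667 dm^2
Conversion: 667 x 0.1076 = 71.77 sq ft


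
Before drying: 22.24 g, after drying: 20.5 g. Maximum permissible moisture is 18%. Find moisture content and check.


Moisture content = 7.8%
Acceptable: Yes


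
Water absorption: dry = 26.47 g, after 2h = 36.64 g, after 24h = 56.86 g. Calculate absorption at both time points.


2h absorption = 38.4%
24h absorption = 114.8%


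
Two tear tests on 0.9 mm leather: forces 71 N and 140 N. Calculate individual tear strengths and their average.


Tear 1 = 71 / 0.9 = 78.9 N/mm
Tear 2 = 140 / 0.9 = 155.6 N/mm
Average = (78.9 + 155.6) / 2 = 117.3 N/mm


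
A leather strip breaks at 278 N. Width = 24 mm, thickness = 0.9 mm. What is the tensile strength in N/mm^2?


Cross-sectional area = 24 x 0.9 = 21.6 mm^2
Tensile strength = 278 / 21.6 = 12.87 N/mm^2


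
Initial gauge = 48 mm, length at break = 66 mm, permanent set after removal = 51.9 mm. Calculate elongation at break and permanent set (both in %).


Elongation at break = (66 - 48) / 48 x 100 = 37.5%
Permanent set = (51.9 - 48) / 48 x 100 = 8.1%


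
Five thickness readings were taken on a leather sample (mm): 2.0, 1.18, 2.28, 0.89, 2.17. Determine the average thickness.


Sum = 2.0 + 1.18 + 2.28 + 0.89 + 2.17 = 8.52
Average = 8.52 / 5 = 1.70 mm


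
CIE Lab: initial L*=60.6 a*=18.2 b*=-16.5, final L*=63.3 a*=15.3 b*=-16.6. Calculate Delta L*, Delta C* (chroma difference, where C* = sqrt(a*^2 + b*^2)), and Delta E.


Delta L* = 63.3 - 60.6 = 2.7
C1* = sqrt((18.2)^2 + (-16.5)^2) = 24.566
C2* = sqrt((15.3)^2 + (-16.6)^2) = 22.575
Delta C* = 22.575 - 24.566 = -1.99
Delta E = sqrt((2.7)^2 + (-2.9)^2 + (-0.1)^2) = 3.96


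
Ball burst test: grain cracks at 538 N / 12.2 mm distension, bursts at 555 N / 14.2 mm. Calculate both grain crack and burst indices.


Crack index = 538 / 12.2 = 44.1 N/mm
Burst index = 555 / 14.2 = 39.1 N/mm


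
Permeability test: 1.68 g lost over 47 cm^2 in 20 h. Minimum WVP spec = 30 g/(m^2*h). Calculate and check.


WVP = 17.87 g/(m^2*h)
Meets specification: No

WVP = 1.68 / (47 x 20) x 10000 = 17.87 g/(m^2*h)
Minimum: 30 g/(m^2*h)
Meets spec: No


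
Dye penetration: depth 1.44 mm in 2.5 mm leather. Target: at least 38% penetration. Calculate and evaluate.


Penetration = 57.6%
Meets target: Yes

Penetration = 1.44 / 2.5 x 100 = 57.6%
Target: 38%
Meets target: Yes


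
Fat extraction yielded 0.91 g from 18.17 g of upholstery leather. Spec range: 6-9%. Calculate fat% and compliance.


Fat content = 5.0%
Compliant: No

Fat% = 0.91 / 18.17 x 100 = 5.0%
Spec range: 6-9%
Compliant: No


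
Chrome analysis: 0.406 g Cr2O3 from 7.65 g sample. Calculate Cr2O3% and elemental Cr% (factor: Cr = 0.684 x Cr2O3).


Cr2O3% = 0.406 / 7.65 x 100 = 5.31%
Cr% = 5.31 x 0.684 = 3.63%


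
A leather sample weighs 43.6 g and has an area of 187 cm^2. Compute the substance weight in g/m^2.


2331.6 g/m^2


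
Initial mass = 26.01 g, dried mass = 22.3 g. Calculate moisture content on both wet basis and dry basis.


Wet basis = 14.3%
Dry basis = 16.6%

Moisture lost = 26.01 - 22.3 = 3.71 g
Wet basis MC = 3.71 / 26.01 x 100 = 14.3%
Dry basis MC = 3.71 / 22.3 x 100 = 16.6%


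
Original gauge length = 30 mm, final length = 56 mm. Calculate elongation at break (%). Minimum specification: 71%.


Extension = 56 - 30 = 26 mm
Elongation = 26 / 30 x 100 = 86.7%
Minimum required: 71%
Meets specification: Yes


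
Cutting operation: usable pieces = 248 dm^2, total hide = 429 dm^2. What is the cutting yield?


Yield = usable / total x 100
Yield = 248 / 429 x 100 = 57.8%


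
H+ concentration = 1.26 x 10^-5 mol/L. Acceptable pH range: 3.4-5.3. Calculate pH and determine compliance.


pH = 4.90
Compliant: Yes


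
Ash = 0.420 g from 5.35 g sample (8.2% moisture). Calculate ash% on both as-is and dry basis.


As-is ash = 7.85%
Dry-basis ash = 8.55%


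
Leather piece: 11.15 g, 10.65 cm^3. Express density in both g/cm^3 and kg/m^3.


Density = 11.15 / 10.65 = 1.047 g/cm^3
Convert: 1.047 x 1000 = 1047 kg/m^3


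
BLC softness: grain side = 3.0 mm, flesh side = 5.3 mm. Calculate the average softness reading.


4.15 mm


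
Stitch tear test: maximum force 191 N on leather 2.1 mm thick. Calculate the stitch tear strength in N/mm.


Stitch tear strength = force / thickness
STS = 191 / 2.1 = 91.0 N/mm


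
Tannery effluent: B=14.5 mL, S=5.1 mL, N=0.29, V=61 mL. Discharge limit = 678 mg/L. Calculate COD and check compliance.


COD = (14.5 - 5.1) x 0.29 x 8000 / 61 = 357.5 mg/L
Limit: 678 mg/L
Compliant: Yes


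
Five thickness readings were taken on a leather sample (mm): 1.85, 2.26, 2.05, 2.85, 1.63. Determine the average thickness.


Sum = 1.85 + 2.26 + 2.05 + 2.85 + 1.63 = 10.64
Average = 10.64 / 5 = 2.13 mm


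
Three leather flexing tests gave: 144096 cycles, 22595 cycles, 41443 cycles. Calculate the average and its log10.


Average = (144096 + 22595 + 41443) / 3 = 69378 cycles
log10(69378) = 4.84


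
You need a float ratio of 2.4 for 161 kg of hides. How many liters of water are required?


Water = hide weight x target ratio
Water = 161 x 2.4 = 386.4 L


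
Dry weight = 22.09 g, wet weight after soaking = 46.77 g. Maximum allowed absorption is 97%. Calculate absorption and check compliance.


WA = (46.77 - 22.09) / 22.09 x 100 = 111.7%
Maximum allowed: 97%
Compliant: No


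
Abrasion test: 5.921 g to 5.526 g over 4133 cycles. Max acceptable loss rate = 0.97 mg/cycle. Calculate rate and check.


Rate = 0.096 mg/cycle
Passes: Yes


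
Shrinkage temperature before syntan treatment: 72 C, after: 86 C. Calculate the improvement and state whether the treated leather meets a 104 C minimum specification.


Improvement = 86 - 72 = 14 C
Spec check: 86 C >= 104 C? No


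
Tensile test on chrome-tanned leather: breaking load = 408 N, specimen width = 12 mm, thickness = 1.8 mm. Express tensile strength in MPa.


18.89 MPa

Cross-section = 12 x 1.8 = 21.6 mm^2
TS = 408 / 21.6 = 18.89 MPa
(1 N/mm^2 = 1 MPa)


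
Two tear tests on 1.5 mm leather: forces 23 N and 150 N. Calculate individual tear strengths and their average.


Tear 1 = 15.3 N/mm
Tear 2 = 100.0 N/mm
Average = 57.7 N/mm

Tear 1 = 23 / 1.5 = 15.3 N/mm
Tear 2 = 150 / 1.5 = 100.0 N/mm
Average = (15.3 + 100.0) / 2 = 57.7 N/mm


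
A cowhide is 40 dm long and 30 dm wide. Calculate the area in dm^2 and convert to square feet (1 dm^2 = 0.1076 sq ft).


Area = 40 x 30 = 1200 dm^2
Conversion: 1200 x 0.1076 = 129.12 sq ft


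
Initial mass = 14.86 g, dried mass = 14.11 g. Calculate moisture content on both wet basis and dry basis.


Moisture lost = 14.86 - 14.11 = 0.75 g
Wet basis MC = 0.75 / 14.86 x 100 = 5.0%
Dry basis MC = 0.75 / 14.11 x 100 = 5.3%


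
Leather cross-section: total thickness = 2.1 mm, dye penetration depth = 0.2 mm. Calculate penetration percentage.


9.5%

Penetration% = 0.2 / 2.1 x 100
Penetration = 9.5%


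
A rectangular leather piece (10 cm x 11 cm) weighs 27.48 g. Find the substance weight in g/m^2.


Area = 10 x 11 = 110 cm^2
SW = 27.48 / 110 x 10000 = 2498.2 g/m^2


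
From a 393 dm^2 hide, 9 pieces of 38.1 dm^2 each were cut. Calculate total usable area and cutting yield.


Usable area = 342.9 dm^2
Yield = 87.3%

Total usable = 9 x 38.1 = 342.9 dm^2
Yield = 342.9 / 393 x 100 = 87.3%


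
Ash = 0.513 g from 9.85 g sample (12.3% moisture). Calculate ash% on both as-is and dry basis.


As-is ash = 5.21%
Dry-basis ash = 5.94%


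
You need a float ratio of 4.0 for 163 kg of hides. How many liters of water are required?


652.0 L

Water = hide weight x target ratio
Water = 163 x 4.0 = 652.0 L


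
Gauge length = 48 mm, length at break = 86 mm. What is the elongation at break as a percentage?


Extension = 86 - 48 = 38 mm
Elongation = 38 / 48 x 100 = 79.2%


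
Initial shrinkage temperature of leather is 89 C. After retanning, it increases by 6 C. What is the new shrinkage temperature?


95 C

New Ts = 89 + 6 = 95 C


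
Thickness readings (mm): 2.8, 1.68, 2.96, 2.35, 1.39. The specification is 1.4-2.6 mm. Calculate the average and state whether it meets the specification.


Sum = 11.18
Average = 11.18 / 5 = 2.24 mm
Specification range: 1.4 to 2.6 mm
Within spec: Yes


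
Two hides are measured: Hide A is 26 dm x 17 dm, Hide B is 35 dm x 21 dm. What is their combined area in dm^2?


Hide A area = 26 x 17 = 442 dm^2
Hide B area = 35 x 21 = 735 dm^2
Total = 442 + 735 = 1177 dm^2


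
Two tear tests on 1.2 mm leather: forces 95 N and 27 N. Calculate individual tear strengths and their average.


Tear 1 = 79.2 N/mm
Tear 2 = 22.5 N/mm
Average = 50.9 N/mm

Tear 1 = 95 / 1.2 = 79.2 N/mm
Tear 2 = 27 / 1.2 = 22.5 N/mm
Average = (79.2 + 22.5) / 2 = 50.9 N/mm


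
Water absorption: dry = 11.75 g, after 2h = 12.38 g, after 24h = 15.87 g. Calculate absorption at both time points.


WA (2h) = (12.38 - 11.75) / 11.75 x 100 = 5.4%
WA (24h) = (15.87 - 11.75) / 11.75 x 100 = 35.1%


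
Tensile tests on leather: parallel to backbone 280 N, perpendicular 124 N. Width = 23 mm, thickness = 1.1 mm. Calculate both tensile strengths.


Area = 23 x 1.1 = 25.3 mm^2
TS (parallel) = 280 / 25.3 = 11.07 N/mm^2
TS (perpendicular) = 124 / 25.3 = 4.90 N/mm^2


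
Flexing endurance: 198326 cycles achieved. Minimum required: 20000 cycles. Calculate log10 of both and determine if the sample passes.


Achieved: log10 = 5.30
Required: log10 = 4.30
Passes: Yes


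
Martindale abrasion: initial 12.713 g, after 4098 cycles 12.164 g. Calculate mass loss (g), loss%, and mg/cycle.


Loss = 12.713 - 12.164 = 0.549 g
Loss% = 0.549 / 12.713 x 100 = 4.32%
Rate = 0.549 / 4098 x 1000 = 0.134 mg/cycle


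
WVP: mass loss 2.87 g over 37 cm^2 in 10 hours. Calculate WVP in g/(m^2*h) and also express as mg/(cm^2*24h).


WVP = 77.57 g/(m^2*h)
Daily rate = 186.16 mg/(cm^2*24h)


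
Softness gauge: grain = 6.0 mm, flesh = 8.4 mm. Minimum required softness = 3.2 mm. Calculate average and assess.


Average = (6.0 + 8.4) / 2 = 7.20 mm
Minimum = 3.2 mm
Meets requirement: Yes


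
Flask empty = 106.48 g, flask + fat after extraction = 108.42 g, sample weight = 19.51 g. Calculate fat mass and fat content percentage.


Fat mass = 108.42 - 106.48 = 1.94 g
Fat% = 1.94 / 19.51 x 100 = 9.9%


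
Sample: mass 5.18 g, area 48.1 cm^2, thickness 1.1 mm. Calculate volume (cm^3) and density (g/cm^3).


Volume = 5.291 cm^3
Density = 0.979 g/cm^3

Thickness in cm = 1.1 / 10 = 0.11 cm
Volume = 48.1 x 0.11 = 5.291 cm^3
Density = 5.18 / 5.291 = 0.979 g/cm^3


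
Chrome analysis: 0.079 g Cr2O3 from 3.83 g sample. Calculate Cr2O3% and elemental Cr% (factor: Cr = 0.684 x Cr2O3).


Cr2O3% = 0.079 / 3.83 x 100 = 2.06%
Cr% = 2.06 x 0.684 = 1.41%


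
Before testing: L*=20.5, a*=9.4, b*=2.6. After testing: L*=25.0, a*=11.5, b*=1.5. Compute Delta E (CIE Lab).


Delta E = 5.09


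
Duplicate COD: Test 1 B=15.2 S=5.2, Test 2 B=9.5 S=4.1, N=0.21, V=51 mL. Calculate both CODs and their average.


COD1 = 329.4 mg/L
COD2 = 177.9 mg/L
Average = 253.7 mg/L

COD1 = (15.2 - 5.2) x 0.21 x 8000 / 51 = 329.4 mg/L
COD2 = (9.5 - 4.1) x 0.21 x 8000 / 51 = 177.9 mg/L
Average = (329.4 + 177.9) / 2 = 253.7 mg/L


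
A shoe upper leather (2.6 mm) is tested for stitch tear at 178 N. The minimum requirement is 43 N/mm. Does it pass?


STS = 178 / 2.6 = 68.5 N/mm
Minimum required: 43 N/mm
Passes: Yes


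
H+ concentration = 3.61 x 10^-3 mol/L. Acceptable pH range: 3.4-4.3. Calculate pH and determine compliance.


pH = -log10(3.61 x 10^-3) = 2.44
Range: 3.4 to 4.3
Compliant: No


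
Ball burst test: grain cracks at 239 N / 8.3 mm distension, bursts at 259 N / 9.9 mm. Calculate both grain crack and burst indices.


Crack index = 28.8 N/mm
Burst index = 26.2 N/mm

Crack index = 239 / 8.3 = 28.8 N/mm
Burst index = 259 / 9.9 = 26.2 N/mm


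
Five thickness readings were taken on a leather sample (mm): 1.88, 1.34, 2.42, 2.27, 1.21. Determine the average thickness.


Sum = 1.88 + 1.34 + 2.42 + 2.27 + 1.21 = 9.12
Average = 9.12 / 5 = 1.82 mm


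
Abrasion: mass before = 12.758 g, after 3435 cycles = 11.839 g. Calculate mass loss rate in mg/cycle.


0.268 mg/cycle

Mass loss = 12.758 - 11.839 = 0.919 g
Rate = 0.919 / 3435 x 1000 = 0.268 mg/cycle


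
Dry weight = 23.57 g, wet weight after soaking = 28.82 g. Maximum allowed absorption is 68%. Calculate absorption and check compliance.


WA = (28.82 - 23.57) / 23.57 x 100 = 22.3%
Maximum allowed: 68%
Compliant: Yes


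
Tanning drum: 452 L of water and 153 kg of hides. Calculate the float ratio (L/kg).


Float ratio = water / hide weight
Ratio = 452 / 153 = 3.0


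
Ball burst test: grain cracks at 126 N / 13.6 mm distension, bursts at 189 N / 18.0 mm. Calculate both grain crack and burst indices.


Crack index = 9.3 N/mm
Burst index = 10.5 N/mm


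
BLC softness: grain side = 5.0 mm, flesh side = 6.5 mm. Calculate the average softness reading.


5.75 mm


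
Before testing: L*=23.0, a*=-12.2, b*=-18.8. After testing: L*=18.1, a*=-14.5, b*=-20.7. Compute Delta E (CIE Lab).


dL = 18.1 - 23.0 = -4.9
da = -14.5 - (-12.2) = -2.3
db = -20.7 - (-18.8) = -1.9
dE = sqrt((-4.9)^2 + (-2.3)^2 + (-1.9)^2) = 5.74


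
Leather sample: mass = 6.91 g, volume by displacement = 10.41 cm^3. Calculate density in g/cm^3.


Density = mass / volume
Density = 6.91 / 10.41 = 0.664 g/cm^3


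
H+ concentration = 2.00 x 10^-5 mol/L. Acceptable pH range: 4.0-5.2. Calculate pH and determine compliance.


pH = 4.70
Compliant: Yes

pH = -log10(2.00 x 10^-5) = 4.70
Range: 4.0 to 5.2
Compliant: Yes


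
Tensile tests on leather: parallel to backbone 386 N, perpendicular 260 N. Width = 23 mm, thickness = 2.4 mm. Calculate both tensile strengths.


Parallel = 6.99 N/mm^2
Perpendicular = 4.71 N/mm^2

Area = 23 x 2.4 = 55.2 mm^2
TS (parallel) = 386 / 55.2 = 6.99 N/mm^2
TS (perpendicular) = 260 / 55.2 = 4.71 N/mm^2


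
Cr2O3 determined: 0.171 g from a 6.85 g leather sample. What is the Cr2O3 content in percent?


Cr2O3% = 0.171 / 6.85 x 100
Cr2O3% = 2.50%


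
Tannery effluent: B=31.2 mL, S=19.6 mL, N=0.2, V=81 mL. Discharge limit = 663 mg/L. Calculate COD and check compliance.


COD = (31.2 - 19.6) x 0.2 x 8000 / 81 = 229.1 mg/L
Limit: 663 mg/L
Compliant: Yes


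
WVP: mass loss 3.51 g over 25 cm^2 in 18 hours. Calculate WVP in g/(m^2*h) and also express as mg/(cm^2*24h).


WVP = 78.00 g/(m^2*h)
Daily rate = 187.20 mg/(cm^2*24h)


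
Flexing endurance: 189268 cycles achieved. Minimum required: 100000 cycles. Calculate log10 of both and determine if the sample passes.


Achieved: log10 = 5.28
Required: log10 = 5.00
Passes: Yes

log10(189268) = 5.28
log10(100000) = 5.00
Passes: Yes


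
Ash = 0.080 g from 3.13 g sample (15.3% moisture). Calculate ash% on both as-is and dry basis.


As-is ash% = 0.080 / 3.13 x 100 = 2.56%
Dry mass = 3.13 x (100 - 15.3) / 100 = 2.65111 g
Dry-basis ash% = 0.080 / 2.65111 x 100 = 3.02%


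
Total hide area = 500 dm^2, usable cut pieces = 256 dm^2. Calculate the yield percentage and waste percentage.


Yield = 256 / 500 x 100 = 51.2%
Waste = 500 - 256 = 244 dm^2
Waste% = 100 - 51.2 = 48.8%


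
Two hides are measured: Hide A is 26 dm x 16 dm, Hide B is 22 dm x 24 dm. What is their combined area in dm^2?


Hide A area = 26 x 16 = 416 dm^2
Hide B area = 22 x 24 = 528 dm^2
Total = 416 + 528 = 944 dm^2


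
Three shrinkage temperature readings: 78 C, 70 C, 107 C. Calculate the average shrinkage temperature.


Average = (78 + 70 + 107) / 3
Average = 255 / 3 = 85.0 C


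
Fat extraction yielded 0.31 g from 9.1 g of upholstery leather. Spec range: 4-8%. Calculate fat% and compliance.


Fat% = 0.31 / 9.1 x 100 = 3.4%
Spec range: 4-8%
Compliant: No


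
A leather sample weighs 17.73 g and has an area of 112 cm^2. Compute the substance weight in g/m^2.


Substance weight = mass / area x 10000
SW = 17.73 / 112 x 10000
SW = 1583.0 g/m^2


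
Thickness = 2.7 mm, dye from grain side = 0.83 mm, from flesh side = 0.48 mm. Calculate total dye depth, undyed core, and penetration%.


Total dyed = 0.83 + 0.48 = 1.31 mm
Undyed core = 2.7 - 1.31 = 1.39 mm
Penetration = 1.31 / 2.7 x 100 = 48.5%


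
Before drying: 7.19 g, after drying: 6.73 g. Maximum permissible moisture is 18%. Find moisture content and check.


Moisture content = 6.4%
Acceptable: Yes


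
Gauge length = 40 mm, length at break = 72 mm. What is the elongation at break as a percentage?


80.0%


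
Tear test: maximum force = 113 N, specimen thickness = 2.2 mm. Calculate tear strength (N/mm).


51.4 N/mm

Tear strength = force / thickness
Tear = 113 / 2.2 = 51.4 N/mm


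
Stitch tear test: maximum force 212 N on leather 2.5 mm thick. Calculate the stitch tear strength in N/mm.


84.8 N/mm

Stitch tear strength = force / thickness
STS = 212 / 2.5 = 84.8 N/mm


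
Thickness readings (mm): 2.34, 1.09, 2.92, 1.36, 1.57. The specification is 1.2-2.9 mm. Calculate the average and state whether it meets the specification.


Sum = 9.28
Average = 9.28 / 5 = 1.86 mm
Specification range: 1.2 to 2.9 mm
Within spec: Yes


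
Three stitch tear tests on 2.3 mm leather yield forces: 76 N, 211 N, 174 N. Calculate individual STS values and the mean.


STS1 = 33.0 N/mm
STS2 = 91.7 N/mm
STS3 = 75.7 N/mm
Mean = 66.8 N/mm

STS1 = 76 / 2.3 = 33.0 N/mm
STS2 = 211 / 2.3 = 91.7 N/mm
STS3 = 174 / 2.3 = 75.7 N/mm
Mean = (33.0 + 91.7 + 75.7) / 3 = 66.8 N/mm


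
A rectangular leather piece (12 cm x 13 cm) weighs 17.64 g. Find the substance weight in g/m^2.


1130.8 g/m^2

Area = 12 x 13 = 156 cm^2
SW = 17.64 / 156 x 10000 = 1130.8 g/m^2


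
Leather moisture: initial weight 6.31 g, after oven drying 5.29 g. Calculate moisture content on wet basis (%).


16.2%

Moisture = 6.31 - 5.29 = 1.02 g
MC = 1.02 / 6.31 x 100 = 16.2%


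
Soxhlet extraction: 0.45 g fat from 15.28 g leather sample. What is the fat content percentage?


2.9%

Fat content = 0.45 / 15.28 x 100
Fat = 2.9%


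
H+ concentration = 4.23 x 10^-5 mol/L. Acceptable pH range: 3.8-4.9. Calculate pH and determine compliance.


pH = 4.37
Compliant: Yes


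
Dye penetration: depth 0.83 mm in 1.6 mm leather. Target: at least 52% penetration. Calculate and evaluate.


Penetration = 0.83 / 1.6 x 100 = 51.9%
Target: 52%
Meets target: No


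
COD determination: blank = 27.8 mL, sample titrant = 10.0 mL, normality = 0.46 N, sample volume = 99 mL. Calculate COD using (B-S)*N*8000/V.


661.7 mg/L


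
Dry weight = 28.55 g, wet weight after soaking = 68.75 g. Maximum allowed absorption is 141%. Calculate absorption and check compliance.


Absorption = 140.8%
Compliant: Yes

WA = (68.75 - 28.55) / 28.55 x 100 = 140.8%
Maximum allowed: 141%
Compliant: Yes
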